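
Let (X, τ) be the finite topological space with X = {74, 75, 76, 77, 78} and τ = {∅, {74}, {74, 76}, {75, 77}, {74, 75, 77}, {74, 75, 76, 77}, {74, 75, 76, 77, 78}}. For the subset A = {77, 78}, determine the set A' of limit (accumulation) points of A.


A' = {75, 78}

For each x ∈ X, list the open sets U ∈ τ with x ∈ U, then check whether U ∩ (A ∖ {x}) ≠ ∅ for every such U.
  x = 74: open {74} ∋ x has {74} ∩ (A ∖ {74}) = ∅, so x is NOT a limit point.
  x = 75: opens ∋ x are {75, 77}, {74, 75, 77}, {74, 75, 76, 77}, {74, 75, 76, 77, 78}; each meets A ∖ {75}, so x IS a limit point.
  x = 76: open {74, 76} ∋ x has {74, 76} ∩ (A ∖ {76}) = ∅, so x is NOT a limit point.
  x = 77: open {75, 77} ∋ x has {75, 77} ∩ (A ∖ {77}) = ∅, so x is NOT a limit point.
  x = 78: opens ∋ x are {74, 75, 76, 77, 78}; each meets A ∖ {78}, so x IS a limit point.
Collecting: A' = {75, 78}.


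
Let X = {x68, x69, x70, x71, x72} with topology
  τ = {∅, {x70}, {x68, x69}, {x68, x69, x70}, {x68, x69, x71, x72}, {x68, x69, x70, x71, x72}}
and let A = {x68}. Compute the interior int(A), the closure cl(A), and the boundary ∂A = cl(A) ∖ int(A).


int(A) = ∅, cl(A) = {x68, x69, x71, x72}, ∂A = {x68, x69, x71, x72}.

Closed sets in (X, τ) are complements of opens:
  closed(X, τ) = {∅, {x70}, {x71, x72}, {x70, x71, x72}, {x68, x69, x71, x72}, {x68, x69, x70, x71, x72}}.
int(A) = ⋃ {U ∈ τ : U ⊆ A}. Opens contained in A: ∅.
Taking the union of these: int(A) = ∅.
cl(A) = ⋂ {C closed : A ⊆ C}. Closed sets containing A: {x68, x69, x71, x72}, {x68, x69, x70, x71, x72}.
Intersecting these: cl(A) = {x68, x69, x71, x72}.
∂A = cl(A) ∖ int(A) = {x68, x69, x71, x72} ∖ ∅ = {x68, x69, x71, x72}.


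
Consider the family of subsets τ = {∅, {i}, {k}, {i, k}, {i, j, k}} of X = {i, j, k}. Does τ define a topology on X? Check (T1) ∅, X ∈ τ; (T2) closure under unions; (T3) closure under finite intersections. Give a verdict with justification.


τ IS a topology on X.

Axiom (T1): ∅ ∈ τ? Yes; X ∈ τ? Yes.
Axiom (T2/T3): check pairwise unions and intersections of members of τ.
All pairwise intersections and unions checked — each lies in τ. Therefore τ satisfies (T1), (T2), (T3): it IS a topology on X.


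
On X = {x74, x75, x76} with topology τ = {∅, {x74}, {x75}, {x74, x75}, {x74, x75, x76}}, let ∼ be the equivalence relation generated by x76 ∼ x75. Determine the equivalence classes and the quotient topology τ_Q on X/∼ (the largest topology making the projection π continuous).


X/∼ = {[x74], [x75=x76]}; |τ_Q| = 3.

Equivalence classes: [x74], [x75=x76].
Quotient map π: X → X/∼ sends x74 ↦ [x74], x75 ↦ [x75=x76], x76 ↦ [x75=x76].
For each subset V ⊆ X/∼, compute π^{-1}(V) ⊆ X and check whether π^{-1}(V) ∈ τ. V is open in τ_Q iff π^{-1}(V) ∈ τ.
  V = {}: π^{-1}(V) = ∅ ∈ τ ✓.
  V = {[x74]}: π^{-1}(V) = {x74} ∈ τ ✓.
  V = {[x75=x76]}: π^{-1}(V) = {x75, x76} ∉ τ ✗.
  V = {[x74], [x75=x76]}: π^{-1}(V) = {x74, x75, x76} ∈ τ ✓.
Open sets in the quotient: τ_Q = {{}, {[x74]}, {[x74], [x75=x76]}} (3 elements).


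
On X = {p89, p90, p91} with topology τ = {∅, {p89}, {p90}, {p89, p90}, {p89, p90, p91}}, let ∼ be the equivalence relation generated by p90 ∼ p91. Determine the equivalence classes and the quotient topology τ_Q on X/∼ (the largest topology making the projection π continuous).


X/∼ = {[p89], [p90=p91]}; |τ_Q| = 3.

Equivalence classes: [p89], [p90=p91].
Quotient map π: X → X/∼ sends p89 ↦ [p89], p90 ↦ [p90=p91], p91 ↦ [p90=p91].
For each subset V ⊆ X/∼, compute π^{-1}(V) ⊆ X and check whether π^{-1}(V) ∈ τ. V is open in τ_Q iff π^{-1}(V) ∈ τ.
  V = {}: π^{-1}(V) = ∅ ∈ τ ✓.
  V = {[p89]}: π^{-1}(V) = {p89} ∈ τ ✓.
  V = {[p90=p91]}: π^{-1}(V) = {p90, p91} ∉ τ ✗.
  V = {[p89], [p90=p91]}: π^{-1}(V) = {p89, p90, p91} ∈ τ ✓.
Open sets in the quotient: τ_Q = {{}, {[p89]}, {[p89], [p90=p91]}} (3 elements).


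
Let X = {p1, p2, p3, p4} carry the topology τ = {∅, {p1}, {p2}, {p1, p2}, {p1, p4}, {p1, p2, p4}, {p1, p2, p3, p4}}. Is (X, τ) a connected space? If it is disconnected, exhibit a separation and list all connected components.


(X, τ) is connected.

Find clopen sets (U ∈ τ with X ∖ U ∈ τ):
  U = ∅, X ∖ U = {p1, p2, p3, p4} — both open, so U is clopen.
  U = {p1, p2, p3, p4}, X ∖ U = ∅ — both open, so U is clopen.
Only trivial clopens (∅ and X) exist, so (X, τ) is connected.
Compute connected components by grouping points that agree on all clopens:
  component: {p1, p2, p3, p4}


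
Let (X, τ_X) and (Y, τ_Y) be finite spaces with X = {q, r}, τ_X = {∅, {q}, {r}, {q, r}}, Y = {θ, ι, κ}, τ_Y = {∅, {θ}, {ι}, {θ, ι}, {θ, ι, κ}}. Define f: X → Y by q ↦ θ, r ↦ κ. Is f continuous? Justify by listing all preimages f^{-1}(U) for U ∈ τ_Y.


f IS continuous.

Compute f^{-1}(U) for each U ∈ τ_Y:
  U = ∅: f^{-1}(U) = ∅ ∈ τ_X ✓.
  U = {θ}: f^{-1}(U) = {q} ∈ τ_X ✓.
  U = {ι}: f^{-1}(U) = ∅ ∈ τ_X ✓.
  U = {θ, ι}: f^{-1}(U) = {q} ∈ τ_X ✓.
  U = {θ, ι, κ}: f^{-1}(U) = {q, r} ∈ τ_X ✓.
Every preimage lies in τ_X, so f IS continuous.


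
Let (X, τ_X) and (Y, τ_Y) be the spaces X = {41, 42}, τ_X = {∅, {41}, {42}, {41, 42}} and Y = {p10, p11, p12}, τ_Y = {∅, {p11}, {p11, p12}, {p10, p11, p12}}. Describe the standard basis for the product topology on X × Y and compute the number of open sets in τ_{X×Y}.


Basis B = {∅ × ∅, {41} × {p11}, {42} × {p11}, {41} × {p11, p12}, {41, 42} × {p11}, {42} × {p11, p12}, {41} × {p10, p11, p12}, {42} × {p10, p11, p12}, {41, 42} × {p11, p12}, {41, 42} × {p10, p11, p12}}; |τ_{X×Y}| = 16.

Enumerate products U × V with U ∈ τ_X, V ∈ τ_Y (deduplicated):
  ∅ × ∅ = {} (∅)
  {41} × {p11} = {(41,p11)}
  {42} × {p11} = {(42,p11)}
  {41} × {p11, p12} = {(41,p11), (41,p12)}
  {41, 42} × {p11} = {(41,p11), (42,p11)}
  {42} × {p11, p12} = {(42,p11), (42,p12)}
  {41} × {p10, p11, p12} = {(41,p10), (41,p11), (41,p12)}
  {42} × {p10, p11, p12} = {(42,p10), (42,p11), (42,p12)}
  {41, 42} × {p11, p12} = {(41,p11), (41,p12), (42,p11), (42,p12)}
  {41, 42} × {p10, p11, p12} = {(41,p10), (41,p11), (41,p12), (42,p10), (42,p11), (42,p12)}
These 10 distinct sets form the basis B.
Close under arbitrary unions to get τ_{X×Y}; counting gives |τ_{X×Y}| = 16.


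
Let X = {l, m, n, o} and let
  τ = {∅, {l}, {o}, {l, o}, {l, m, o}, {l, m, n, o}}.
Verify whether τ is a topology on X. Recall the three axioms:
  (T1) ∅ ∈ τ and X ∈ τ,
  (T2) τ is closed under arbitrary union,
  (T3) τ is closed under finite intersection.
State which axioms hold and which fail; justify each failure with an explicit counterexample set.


τ IS a topology on X.

Axiom (T1): ∅ ∈ τ? Yes; X ∈ τ? Yes.
Axiom (T2/T3): check pairwise unions and intersections of members of τ.
All pairwise intersections and unions checked — each lies in τ. Therefore τ satisfies (T1), (T2), (T3): it IS a topology on X.


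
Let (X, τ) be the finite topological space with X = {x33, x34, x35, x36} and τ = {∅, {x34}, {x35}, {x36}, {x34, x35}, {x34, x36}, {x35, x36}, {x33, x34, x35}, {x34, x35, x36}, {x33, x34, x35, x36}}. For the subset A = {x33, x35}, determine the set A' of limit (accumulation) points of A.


A' = {x33}

For each x ∈ X, list the open sets U ∈ τ with x ∈ U, then check whether U ∩ (A ∖ {x}) ≠ ∅ for every such U.
  x = x33: opens ∋ x are {x33, x34, x35}, {x33, x34, x35, x36}; each meets A ∖ {x33}, so x IS a limit point.
  x = x34: open {x34} ∋ x has {x34} ∩ (A ∖ {x34}) = ∅, so x is NOT a limit point.
  x = x35: open {x35} ∋ x has {x35} ∩ (A ∖ {x35}) = ∅, so x is NOT a limit point.
  x = x36: open {x36} ∋ x has {x36} ∩ (A ∖ {x36}) = ∅, so x is NOT a limit point.
Collecting: A' = {x33}.


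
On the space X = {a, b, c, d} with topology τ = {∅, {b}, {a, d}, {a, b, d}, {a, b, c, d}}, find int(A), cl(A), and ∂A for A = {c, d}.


int(A) = ∅, cl(A) = {a, c, d}, ∂A = {a, c, d}.

Closed sets in (X, τ) are complements of opens:
  closed(X, τ) = {∅, {c}, {b, c}, {a, c, d}, {a, b, c, d}}.
int(A) = ⋃ {U ∈ τ : U ⊆ A}. Opens contained in A: ∅.
Taking the union of these: int(A) = ∅.
cl(A) = ⋂ {C closed : A ⊆ C}. Closed sets containing A: {a, c, d}, {a, b, c, d}.
Intersecting these: cl(A) = {a, c, d}.
∂A = cl(A) ∖ int(A) = {a, c, d} ∖ ∅ = {a, c, d}.


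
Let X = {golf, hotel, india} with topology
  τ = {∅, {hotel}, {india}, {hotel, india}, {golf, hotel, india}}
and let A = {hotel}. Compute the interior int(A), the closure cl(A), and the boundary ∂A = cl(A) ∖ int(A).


int(A) = {hotel}, cl(A) = {golf, hotel}, ∂A = {golf}.

Closed sets in (X, τ) are complements of opens:
  closed(X, τ) = {∅, {golf}, {golf, hotel}, {golf, india}, {golf, hotel, india}}.
int(A) = ⋃ {U ∈ τ : U ⊆ A}. Opens contained in A: ∅, {hotel}.
Taking the union of these: int(A) = {hotel}.
cl(A) = ⋂ {C closed : A ⊆ C}. Closed sets containing A: {golf, hotel}, {golf, hotel, india}.
Intersecting these: cl(A) = {golf, hotel}.
∂A = cl(A) ∖ int(A) = {golf, hotel} ∖ {hotel} = {golf}.


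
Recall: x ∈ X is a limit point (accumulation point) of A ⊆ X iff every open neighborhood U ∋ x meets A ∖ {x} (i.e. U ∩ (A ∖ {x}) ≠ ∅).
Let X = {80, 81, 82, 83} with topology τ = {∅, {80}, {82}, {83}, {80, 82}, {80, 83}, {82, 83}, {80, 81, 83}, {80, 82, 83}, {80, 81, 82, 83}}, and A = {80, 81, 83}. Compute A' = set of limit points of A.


A' = {81}

For each x ∈ X, list the open sets U ∈ τ with x ∈ U, then check whether U ∩ (A ∖ {x}) ≠ ∅ for every such U.
  x = 80: open {80} ∋ x has {80} ∩ (A ∖ {80}) = ∅, so x is NOT a limit point.
  x = 81: opens ∋ x are {80, 81, 83}, {80, 81, 82, 83}; each meets A ∖ {81}, so x IS a limit point.
  x = 82: open {82} ∋ x has {82} ∩ (A ∖ {82}) = ∅, so x is NOT a limit point.
  x = 83: open {83} ∋ x has {83} ∩ (A ∖ {83}) = ∅, so x is NOT a limit point.
Collecting: A' = {81}.


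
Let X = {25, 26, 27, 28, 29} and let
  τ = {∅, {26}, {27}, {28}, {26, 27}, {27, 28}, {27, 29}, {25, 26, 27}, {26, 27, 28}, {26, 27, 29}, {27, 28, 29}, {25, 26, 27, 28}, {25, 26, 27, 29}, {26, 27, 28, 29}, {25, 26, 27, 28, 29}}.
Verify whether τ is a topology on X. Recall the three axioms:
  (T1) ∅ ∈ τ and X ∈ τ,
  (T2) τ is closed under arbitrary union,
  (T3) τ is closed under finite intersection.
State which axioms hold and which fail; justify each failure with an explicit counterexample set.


τ is NOT a topology on X.

Axiom (T1): ∅ ∈ τ? Yes; X ∈ τ? Yes.
Axiom (T2/T3): check pairwise unions and intersections of members of τ.
Counterexample for (T2): {26} ∪ {28} = {26, 28} ∉ τ. Therefore τ is NOT a topology.


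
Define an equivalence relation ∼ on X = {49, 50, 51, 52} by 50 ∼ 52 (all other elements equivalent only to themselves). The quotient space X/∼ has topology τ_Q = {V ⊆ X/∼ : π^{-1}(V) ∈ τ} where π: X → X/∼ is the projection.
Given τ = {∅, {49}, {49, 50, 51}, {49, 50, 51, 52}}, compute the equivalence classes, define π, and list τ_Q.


X/∼ = {[49], [50=52], [51]}; |τ_Q| = 3.

Equivalence classes: [49], [50=52], [51].
Quotient map π: X → X/∼ sends 49 ↦ [49], 50 ↦ [50=52], 51 ↦ [51], 52 ↦ [50=52].
For each subset V ⊆ X/∼, compute π^{-1}(V) ⊆ X and check whether π^{-1}(V) ∈ τ. V is open in τ_Q iff π^{-1}(V) ∈ τ.
  V = {}: π^{-1}(V) = ∅ ∈ τ ✓.
  V = {[49]}: π^{-1}(V) = {49} ∈ τ ✓.
  V = {[50=52]}: π^{-1}(V) = {50, 52} ∉ τ ✗.
  V = {[49], [50=52]}: π^{-1}(V) = {49, 50, 52} ∉ τ ✗.
  V = {[51]}: π^{-1}(V) = {51} ∉ τ ✗.
  V = {[49], [51]}: π^{-1}(V) = {49, 51} ∉ τ ✗.
  V = {[50=52], [51]}: π^{-1}(V) = {50, 51, 52} ∉ τ ✗.
  V = {[49], [50=52], [51]}: π^{-1}(V) = {49, 50, 51, 52} ∈ τ ✓.
Open sets in the quotient: τ_Q = {{}, {[49]}, {[49], [50=52], [51]}} (3 elements).


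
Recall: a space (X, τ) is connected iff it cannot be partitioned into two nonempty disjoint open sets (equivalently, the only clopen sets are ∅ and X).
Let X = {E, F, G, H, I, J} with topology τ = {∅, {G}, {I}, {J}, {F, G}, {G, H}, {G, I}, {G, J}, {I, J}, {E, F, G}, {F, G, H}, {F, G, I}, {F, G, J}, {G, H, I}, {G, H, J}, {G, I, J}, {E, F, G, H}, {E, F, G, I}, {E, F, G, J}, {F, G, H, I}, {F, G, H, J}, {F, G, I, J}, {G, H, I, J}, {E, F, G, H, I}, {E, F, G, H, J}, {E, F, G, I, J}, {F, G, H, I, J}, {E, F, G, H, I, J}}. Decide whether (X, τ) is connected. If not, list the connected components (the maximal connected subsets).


(X, τ) is disconnected; components = [{I}, {J}, {E, F, G, H}].

Find clopen sets (U ∈ τ with X ∖ U ∈ τ):
  U = ∅, X ∖ U = {E, F, G, H, I, J} — both open, so U is clopen.
  U = {I}, X ∖ U = {E, F, G, H, J} — both open, so U is clopen.
  U = {J}, X ∖ U = {E, F, G, H, I} — both open, so U is clopen.
  U = {I, J}, X ∖ U = {E, F, G, H} — both open, so U is clopen.
  U = {E, F, G, H}, X ∖ U = {I, J} — both open, so U is clopen.
  U = {E, F, G, H, I}, X ∖ U = {J} — both open, so U is clopen.
  U = {E, F, G, H, J}, X ∖ U = {I} — both open, so U is clopen.
  U = {E, F, G, H, I, J}, X ∖ U = ∅ — both open, so U is clopen.
Nontrivial clopen(s) exist: e.g. {J}. So (X, τ) is disconnected.
Compute connected components by grouping points that agree on all clopens:
  component: {I}
  component: {J}
  component: {E, F, G, H}


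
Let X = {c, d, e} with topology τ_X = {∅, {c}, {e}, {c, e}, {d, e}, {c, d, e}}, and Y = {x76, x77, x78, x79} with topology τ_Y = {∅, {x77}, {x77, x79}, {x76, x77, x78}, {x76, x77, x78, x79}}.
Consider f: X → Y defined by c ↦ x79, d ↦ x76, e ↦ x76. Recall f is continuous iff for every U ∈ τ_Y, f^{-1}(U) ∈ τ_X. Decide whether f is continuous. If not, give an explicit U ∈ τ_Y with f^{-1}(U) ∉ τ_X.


f IS continuous.

Compute f^{-1}(U) for each U ∈ τ_Y:
  U = ∅: f^{-1}(U) = ∅ ∈ τ_X ✓.
  U = {x77}: f^{-1}(U) = ∅ ∈ τ_X ✓.
  U = {x77, x79}: f^{-1}(U) = {c} ∈ τ_X ✓.
  U = {x76, x77, x78}: f^{-1}(U) = {d, e} ∈ τ_X ✓.
  U = {x76, x77, x78, x79}: f^{-1}(U) = {c, d, e} ∈ τ_X ✓.
Every preimage lies in τ_X, so f IS continuous.


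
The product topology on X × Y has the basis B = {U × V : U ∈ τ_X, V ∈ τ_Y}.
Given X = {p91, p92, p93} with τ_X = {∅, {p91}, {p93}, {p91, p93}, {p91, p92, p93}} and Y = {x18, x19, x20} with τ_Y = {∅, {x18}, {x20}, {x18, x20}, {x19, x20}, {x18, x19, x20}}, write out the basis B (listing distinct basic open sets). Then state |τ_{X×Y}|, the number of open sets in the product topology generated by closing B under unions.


Basis B = {∅ × ∅, {p91} × {x18}, {p91} × {x20}, {p93} × {x18}, {p93} × {x20}, {p91} × {x18, x20}, {p91, p93} × {x18}, {p91} × {x19, x20}, {p91, p93} × {x20}, {p93} × {x18, x20}, {p93} × {x19, x20}, {p91} × {x18, x19, x20}, {p91, p92, p93} × {x18}, {p91, p92, p93} × {x20}, {p93} × {x18, x19, x20}, {p91, p93} × {x18, x20}, {p91, p93} × {x19, x20}, {p91, p93} × {x18, x19, x20}, {p91, p92, p93} × {x18, x20}, {p91, p92, p93} × {x19, x20}, {p91, p92, p93} × {x18, x19, x20}}; |τ_{X×Y}| = 70.

Enumerate products U × V with U ∈ τ_X, V ∈ τ_Y (deduplicated):
  ∅ × ∅ = {} (∅)
  {p91} × {x18} = {(p91,x18)}
  {p91} × {x20} = {(p91,x20)}
  {p93} × {x18} = {(p93,x18)}
  {p93} × {x20} = {(p93,x20)}
  {p91} × {x18, x20} = {(p91,x18), (p91,x20)}
  {p91, p93} × {x18} = {(p91,x18), (p93,x18)}
  {p91} × {x19, x20} = {(p91,x19), (p91,x20)}
  {p91, p93} × {x20} = {(p91,x20), (p93,x20)}
  {p93} × {x18, x20} = {(p93,x18), (p93,x20)}
  {p93} × {x19, x20} = {(p93,x19), (p93,x20)}
  {p91} × {x18, x19, x20} = {(p91,x18), (p91,x19), (p91,x20)}
  {p91, p92, p93} × {x18} = {(p91,x18), (p92,x18), (p93,x18)}
  {p91, p92, p93} × {x20} = {(p91,x20), (p92,x20), (p93,x20)}
  {p93} × {x18, x19, x20} = {(p93,x18), (p93,x19), (p93,x20)}
  {p91, p93} × {x18, x20} = {(p91,x18), (p91,x20), (p93,x18), (p93,x20)}
  {p91, p93} × {x19, x20} = {(p91,x19), (p91,x20), (p93,x19), (p93,x20)}
  {p91, p93} × {x18, x19, x20} = {(p91,x18), (p91,x19), (p91,x20), (p93,x18), (p93,x19), (p93,x20)}
  {p91, p92, p93} × {x18, x20} = {(p91,x18), (p91,x20), (p92,x18), (p92,x20), (p93,x18), (p93,x20)}
  {p91, p92, p93} × {x19, x20} = {(p91,x19), (p91,x20), (p92,x19), (p92,x20), (p93,x19), (p93,x20)}
  {p91, p92, p93} × {x18, x19, x20} = {(p91,x18), (p91,x19), (p91,x20), (p92,x18), (p92,x19), (p92,x20), (p93,x18), (p93,x19), (p93,x20)}
These 21 distinct sets form the basis B.
Close under arbitrary unions to get τ_{X×Y}; counting gives |τ_{X×Y}| = 70.


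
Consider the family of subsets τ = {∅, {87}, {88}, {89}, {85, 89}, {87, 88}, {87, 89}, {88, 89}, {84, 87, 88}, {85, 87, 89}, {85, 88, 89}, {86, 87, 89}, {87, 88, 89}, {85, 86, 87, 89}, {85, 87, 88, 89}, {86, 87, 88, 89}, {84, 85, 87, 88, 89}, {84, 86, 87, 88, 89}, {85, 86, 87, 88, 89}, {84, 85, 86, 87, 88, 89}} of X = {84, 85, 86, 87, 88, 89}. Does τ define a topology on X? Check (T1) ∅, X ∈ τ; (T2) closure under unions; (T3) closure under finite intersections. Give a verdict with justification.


τ is NOT a topology on X.

Axiom (T1): ∅ ∈ τ? Yes; X ∈ τ? Yes.
Axiom (T2/T3): check pairwise unions and intersections of members of τ.
Counterexample for (T2): {89} ∪ {84, 87, 88} = {84, 87, 88, 89} ∉ τ. Therefore τ is NOT a topology.


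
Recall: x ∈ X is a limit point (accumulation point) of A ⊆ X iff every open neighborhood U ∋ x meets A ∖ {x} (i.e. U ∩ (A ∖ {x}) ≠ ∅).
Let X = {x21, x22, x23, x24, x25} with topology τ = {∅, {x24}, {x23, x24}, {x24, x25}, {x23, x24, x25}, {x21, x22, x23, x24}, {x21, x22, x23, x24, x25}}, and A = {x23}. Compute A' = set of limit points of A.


A' = {x21, x22}

For each x ∈ X, list the open sets U ∈ τ with x ∈ U, then check whether U ∩ (A ∖ {x}) ≠ ∅ for every such U.
  x = x21: opens ∋ x are {x21, x22, x23, x24}, {x21, x22, x23, x24, x25}; each meets A ∖ {x21}, so x IS a limit point.
  x = x22: opens ∋ x are {x21, x22, x23, x24}, {x21, x22, x23, x24, x25}; each meets A ∖ {x22}, so x IS a limit point.
  x = x23: open {x23, x24} ∋ x has {x23, x24} ∩ (A ∖ {x23}) = ∅, so x is NOT a limit point.
  x = x24: open {x24} ∋ x has {x24} ∩ (A ∖ {x24}) = ∅, so x is NOT a limit point.
  x = x25: open {x24, x25} ∋ x has {x24, x25} ∩ (A ∖ {x25}) = ∅, so x is NOT a limit point.
Collecting: A' = {x21, x22}.


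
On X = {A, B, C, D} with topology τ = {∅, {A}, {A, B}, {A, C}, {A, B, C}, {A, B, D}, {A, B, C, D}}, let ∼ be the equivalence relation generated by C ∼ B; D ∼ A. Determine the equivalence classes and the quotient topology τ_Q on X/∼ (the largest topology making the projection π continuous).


X/∼ = {[A=D], [B=C]}; |τ_Q| = 2.

Equivalence classes: [A=D], [B=C].
Quotient map π: X → X/∼ sends A ↦ [A=D], B ↦ [B=C], C ↦ [B=C], D ↦ [A=D].
For each subset V ⊆ X/∼, compute π^{-1}(V) ⊆ X and check whether π^{-1}(V) ∈ τ. V is open in τ_Q iff π^{-1}(V) ∈ τ.
  V = {}: π^{-1}(V) = ∅ ∈ τ ✓.
  V = {[A=D]}: π^{-1}(V) = {A, D} ∉ τ ✗.
  V = {[B=C]}: π^{-1}(V) = {B, C} ∉ τ ✗.
  V = {[A=D], [B=C]}: π^{-1}(V) = {A, B, C, D} ∈ τ ✓.
Open sets in the quotient: τ_Q = {{}, {[A=D], [B=C]}} (2 elements).


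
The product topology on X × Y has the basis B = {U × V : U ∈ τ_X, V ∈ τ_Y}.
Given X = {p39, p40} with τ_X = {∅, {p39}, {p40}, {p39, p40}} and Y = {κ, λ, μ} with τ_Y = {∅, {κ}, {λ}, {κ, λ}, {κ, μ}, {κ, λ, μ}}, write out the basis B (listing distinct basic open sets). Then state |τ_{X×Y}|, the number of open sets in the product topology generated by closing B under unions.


Basis B = {∅ × ∅, {p39} × {κ}, {p39} × {λ}, {p40} × {κ}, {p40} × {λ}, {p39} × {κ, λ}, {p39} × {κ, μ}, {p39, p40} × {κ}, {p39, p40} × {λ}, {p40} × {κ, λ}, {p40} × {κ, μ}, {p39} × {κ, λ, μ}, {p40} × {κ, λ, μ}, {p39, p40} × {κ, λ}, {p39, p40} × {κ, μ}, {p39, p40} × {κ, λ, μ}}; |τ_{X×Y}| = 36.

Enumerate products U × V with U ∈ τ_X, V ∈ τ_Y (deduplicated):
  ∅ × ∅ = {} (∅)
  {p39} × {κ} = {(p39,κ)}
  {p39} × {λ} = {(p39,λ)}
  {p40} × {κ} = {(p40,κ)}
  {p40} × {λ} = {(p40,λ)}
  {p39} × {κ, λ} = {(p39,κ), (p39,λ)}
  {p39} × {κ, μ} = {(p39,κ), (p39,μ)}
  {p39, p40} × {κ} = {(p39,κ), (p40,κ)}
  {p39, p40} × {λ} = {(p39,λ), (p40,λ)}
  {p40} × {κ, λ} = {(p40,κ), (p40,λ)}
  {p40} × {κ, μ} = {(p40,κ), (p40,μ)}
  {p39} × {κ, λ, μ} = {(p39,κ), (p39,λ), (p39,μ)}
  {p40} × {κ, λ, μ} = {(p40,κ), (p40,λ), (p40,μ)}
  {p39, p40} × {κ, λ} = {(p39,κ), (p39,λ), (p40,κ), (p40,λ)}
  {p39, p40} × {κ, μ} = {(p39,κ), (p39,μ), (p40,κ), (p40,μ)}
  {p39, p40} × {κ, λ, μ} = {(p39,κ), (p39,λ), (p39,μ), (p40,κ), (p40,λ), (p40,μ)}
These 16 distinct sets form the basis B.
Close under arbitrary unions to get τ_{X×Y}; counting gives |τ_{X×Y}| = 36.


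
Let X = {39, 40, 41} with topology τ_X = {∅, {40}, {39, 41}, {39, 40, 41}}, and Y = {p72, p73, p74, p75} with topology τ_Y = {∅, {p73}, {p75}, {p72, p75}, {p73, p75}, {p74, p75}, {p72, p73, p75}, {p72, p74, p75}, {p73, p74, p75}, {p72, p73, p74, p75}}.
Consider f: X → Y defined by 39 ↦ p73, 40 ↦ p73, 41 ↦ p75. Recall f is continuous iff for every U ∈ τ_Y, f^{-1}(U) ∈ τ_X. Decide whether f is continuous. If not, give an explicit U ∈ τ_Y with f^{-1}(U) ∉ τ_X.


f is NOT continuous.

Compute f^{-1}(U) for each U ∈ τ_Y:
  U = ∅: f^{-1}(U) = ∅ ∈ τ_X ✓.
  U = {p73}: f^{-1}(U) = {39, 40} ∉ τ_X ✗.
  U = {p75}: f^{-1}(U) = {41} ∉ τ_X ✗.
  U = {p72, p75}: f^{-1}(U) = {41} ∉ τ_X ✗.
  U = {p73, p75}: f^{-1}(U) = {39, 40, 41} ∈ τ_X ✓.
  U = {p74, p75}: f^{-1}(U) = {41} ∉ τ_X ✗.
  U = {p72, p73, p75}: f^{-1}(U) = {39, 40, 41} ∈ τ_X ✓.
  U = {p72, p74, p75}: f^{-1}(U) = {41} ∉ τ_X ✗.
  U = {p73, p74, p75}: f^{-1}(U) = {39, 40, 41} ∈ τ_X ✓.
  U = {p72, p73, p74, p75}: f^{-1}(U) = {39, 40, 41} ∈ τ_X ✓.
Found U = {p73} with f^{-1}(U) = {39, 40} not in τ_X. Therefore f is NOT continuous.


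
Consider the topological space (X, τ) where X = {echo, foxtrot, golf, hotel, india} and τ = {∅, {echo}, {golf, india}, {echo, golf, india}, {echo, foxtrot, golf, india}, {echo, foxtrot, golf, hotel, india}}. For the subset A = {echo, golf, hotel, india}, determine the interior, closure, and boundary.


int(A) = {echo, golf, india}, cl(A) = {echo, foxtrot, golf, hotel, india}, ∂A = {foxtrot, hotel}.

Closed sets in (X, τ) are complements of opens:
  closed(X, τ) = {∅, {hotel}, {foxtrot, hotel}, {echo, foxtrot, hotel}, {foxtrot, golf, hotel, india}, {echo, foxtrot, golf, hotel, india}}.
int(A) = ⋃ {U ∈ τ : U ⊆ A}. Opens contained in A: ∅, {echo}, {golf, india}, {echo, golf, india}.
Taking the union of these: int(A) = {echo, golf, india}.
cl(A) = ⋂ {C closed : A ⊆ C}. Closed sets containing A: {echo, foxtrot, golf, hotel, india}.
Intersecting these: cl(A) = {echo, foxtrot, golf, hotel, india}.
∂A = cl(A) ∖ int(A) = {echo, foxtrot, golf, hotel, india} ∖ {echo, golf, india} = {foxtrot, hotel}.


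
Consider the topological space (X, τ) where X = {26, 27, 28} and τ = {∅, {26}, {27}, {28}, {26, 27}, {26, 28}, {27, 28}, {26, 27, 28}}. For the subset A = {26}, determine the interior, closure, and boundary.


int(A) = {26}, cl(A) = {26}, ∂A = ∅.

Closed sets in (X, τ) are complements of opens:
  closed(X, τ) = {∅, {26}, {27}, {28}, {26, 27}, {26, 28}, {27, 28}, {26, 27, 28}}.
int(A) = ⋃ {U ∈ τ : U ⊆ A}. Opens contained in A: ∅, {26}.
Taking the union of these: int(A) = {26}.
cl(A) = ⋂ {C closed : A ⊆ C}. Closed sets containing A: {26}, {26, 27}, {26, 28}, {26, 27, 28}.
Intersecting these: cl(A) = {26}.
∂A = cl(A) ∖ int(A) = {26} ∖ {26} = ∅.


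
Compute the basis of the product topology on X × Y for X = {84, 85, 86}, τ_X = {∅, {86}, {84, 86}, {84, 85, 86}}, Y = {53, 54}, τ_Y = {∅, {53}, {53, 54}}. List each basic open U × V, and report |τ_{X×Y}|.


Basis B = {∅ × ∅, {86} × {53}, {84, 86} × {53}, {86} × {53, 54}, {84, 85, 86} × {53}, {84, 86} × {53, 54}, {84, 85, 86} × {53, 54}}; |τ_{X×Y}| = 10.

Enumerate products U × V with U ∈ τ_X, V ∈ τ_Y (deduplicated):
  ∅ × ∅ = {} (∅)
  {86} × {53} = {(86,53)}
  {84, 86} × {53} = {(84,53), (86,53)}
  {86} × {53, 54} = {(86,53), (86,54)}
  {84, 85, 86} × {53} = {(84,53), (85,53), (86,53)}
  {84, 86} × {53, 54} = {(84,53), (84,54), (86,53), (86,54)}
  {84, 85, 86} × {53, 54} = {(84,53), (84,54), (85,53), (85,54), (86,53), (86,54)}
These 7 distinct sets form the basis B.
Close under arbitrary unions to get τ_{X×Y}; counting gives |τ_{X×Y}| = 10.


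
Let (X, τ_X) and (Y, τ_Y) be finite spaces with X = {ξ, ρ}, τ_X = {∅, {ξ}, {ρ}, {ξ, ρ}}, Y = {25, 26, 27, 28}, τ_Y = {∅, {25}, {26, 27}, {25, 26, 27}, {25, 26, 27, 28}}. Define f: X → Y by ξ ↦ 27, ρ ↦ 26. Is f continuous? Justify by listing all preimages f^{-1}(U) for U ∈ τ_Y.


f IS continuous.

Compute f^{-1}(U) for each U ∈ τ_Y:
  U = ∅: f^{-1}(U) = ∅ ∈ τ_X ✓.
  U = {25}: f^{-1}(U) = ∅ ∈ τ_X ✓.
  U = {26, 27}: f^{-1}(U) = {ξ, ρ} ∈ τ_X ✓.
  U = {25, 26, 27}: f^{-1}(U) = {ξ, ρ} ∈ τ_X ✓.
  U = {25, 26, 27, 28}: f^{-1}(U) = {ξ, ρ} ∈ τ_X ✓.
Every preimage lies in τ_X, so f IS continuous.


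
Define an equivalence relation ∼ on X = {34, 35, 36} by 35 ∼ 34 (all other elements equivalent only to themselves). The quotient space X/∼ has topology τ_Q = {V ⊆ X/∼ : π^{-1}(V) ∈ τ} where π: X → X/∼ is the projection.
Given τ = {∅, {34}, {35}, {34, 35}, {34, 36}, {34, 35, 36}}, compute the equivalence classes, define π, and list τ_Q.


X/∼ = {[34=35], [36]}; |τ_Q| = 3.

Equivalence classes: [34=35], [36].
Quotient map π: X → X/∼ sends 34 ↦ [34=35], 35 ↦ [34=35], 36 ↦ [36].
For each subset V ⊆ X/∼, compute π^{-1}(V) ⊆ X and check whether π^{-1}(V) ∈ τ. V is open in τ_Q iff π^{-1}(V) ∈ τ.
  V = {}: π^{-1}(V) = ∅ ∈ τ ✓.
  V = {[34=35]}: π^{-1}(V) = {34, 35} ∈ τ ✓.
  V = {[36]}: π^{-1}(V) = {36} ∉ τ ✗.
  V = {[34=35], [36]}: π^{-1}(V) = {34, 35, 36} ∈ τ ✓.
Open sets in the quotient: τ_Q = {{}, {[34=35]}, {[34=35], [36]}} (3 elements).


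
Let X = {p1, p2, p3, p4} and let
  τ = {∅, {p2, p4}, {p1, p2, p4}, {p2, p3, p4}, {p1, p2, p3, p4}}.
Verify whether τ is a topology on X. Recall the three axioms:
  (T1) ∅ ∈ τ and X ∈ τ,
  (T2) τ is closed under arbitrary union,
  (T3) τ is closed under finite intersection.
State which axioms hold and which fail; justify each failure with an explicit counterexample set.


τ IS a topology on X.

Axiom (T1): ∅ ∈ τ? Yes; X ∈ τ? Yes.
Axiom (T2/T3): check pairwise unions and intersections of members of τ.
All pairwise intersections and unions checked — each lies in τ. Therefore τ satisfies (T1), (T2), (T3): it IS a topology on X.


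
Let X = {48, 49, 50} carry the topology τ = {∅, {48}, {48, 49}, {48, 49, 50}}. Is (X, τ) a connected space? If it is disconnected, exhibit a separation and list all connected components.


(X, τ) is connected.

Find clopen sets (U ∈ τ with X ∖ U ∈ τ):
  U = ∅, X ∖ U = {48, 49, 50} — both open, so U is clopen.
  U = {48, 49, 50}, X ∖ U = ∅ — both open, so U is clopen.
Only trivial clopens (∅ and X) exist, so (X, τ) is connected.
Compute connected components by grouping points that agree on all clopens:
  component: {48, 49, 50}


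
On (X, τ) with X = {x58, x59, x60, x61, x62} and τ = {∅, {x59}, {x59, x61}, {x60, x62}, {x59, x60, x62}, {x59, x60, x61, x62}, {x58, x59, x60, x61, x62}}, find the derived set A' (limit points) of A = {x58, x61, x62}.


A' = {x58, x60}

For each x ∈ X, list the open sets U ∈ τ with x ∈ U, then check whether U ∩ (A ∖ {x}) ≠ ∅ for every such U.
  x = x58: opens ∋ x are {x58, x59, x60, x61, x62}; each meets A ∖ {x58}, so x IS a limit point.
  x = x59: open {x59} ∋ x has {x59} ∩ (A ∖ {x59}) = ∅, so x is NOT a limit point.
  x = x60: opens ∋ x are {x60, x62}, {x59, x60, x62}, {x59, x60, x61, x62}, {x58, x59, x60, x61, x62}; each meets A ∖ {x60}, so x IS a limit point.
  x = x61: open {x59, x61} ∋ x has {x59, x61} ∩ (A ∖ {x61}) = ∅, so x is NOT a limit point.
  x = x62: open {x60, x62} ∋ x has {x60, x62} ∩ (A ∖ {x62}) = ∅, so x is NOT a limit point.
Collecting: A' = {x58, x60}.


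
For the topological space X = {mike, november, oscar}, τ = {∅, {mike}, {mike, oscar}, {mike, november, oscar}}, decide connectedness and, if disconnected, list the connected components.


(X, τ) is connected.

Find clopen sets (U ∈ τ with X ∖ U ∈ τ):
  U = ∅, X ∖ U = {mike, november, oscar} — both open, so U is clopen.
  U = {mike, november, oscar}, X ∖ U = ∅ — both open, so U is clopen.
Only trivial clopens (∅ and X) exist, so (X, τ) is connected.
Compute connected components by grouping points that agree on all clopens:
  component: {mike, november, oscar}


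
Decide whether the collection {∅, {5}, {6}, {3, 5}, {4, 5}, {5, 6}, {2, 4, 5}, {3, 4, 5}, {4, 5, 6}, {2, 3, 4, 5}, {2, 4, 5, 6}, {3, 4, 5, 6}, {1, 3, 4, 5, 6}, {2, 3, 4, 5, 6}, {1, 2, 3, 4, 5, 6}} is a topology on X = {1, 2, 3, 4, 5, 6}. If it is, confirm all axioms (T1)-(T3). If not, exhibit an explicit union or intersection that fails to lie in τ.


τ is NOT a topology on X.

Axiom (T1): ∅ ∈ τ? Yes; X ∈ τ? Yes.
Axiom (T2/T3): check pairwise unions and intersections of members of τ.
Counterexample for (T2): {6} ∪ {3, 5} = {3, 5, 6} ∉ τ. Therefore τ is NOT a topology.


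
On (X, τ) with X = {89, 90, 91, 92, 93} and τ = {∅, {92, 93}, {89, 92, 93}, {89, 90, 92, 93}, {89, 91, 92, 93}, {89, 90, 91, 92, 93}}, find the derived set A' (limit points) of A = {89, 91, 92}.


A' = {89, 90, 91, 93}

For each x ∈ X, list the open sets U ∈ τ with x ∈ U, then check whether U ∩ (A ∖ {x}) ≠ ∅ for every such U.
  x = 89: opens ∋ x are {89, 92, 93}, {89, 90, 92, 93}, {89, 91, 92, 93}, {89, 90, 91, 92, 93}; each meets A ∖ {89}, so x IS a limit point.
  x = 90: opens ∋ x are {89, 90, 92, 93}, {89, 90, 91, 92, 93}; each meets A ∖ {90}, so x IS a limit point.
  x = 91: opens ∋ x are {89, 91, 92, 93}, {89, 90, 91, 92, 93}; each meets A ∖ {91}, so x IS a limit point.
  x = 92: open {92, 93} ∋ x has {92, 93} ∩ (A ∖ {92}) = ∅, so x is NOT a limit point.
  x = 93: opens ∋ x are {92, 93}, {89, 92, 93}, {89, 90, 92, 93}, {89, 91, 92, 93}, {89, 90, 91, 92, 93}; each meets A ∖ {93}, so x IS a limit point.
Collecting: A' = {89, 90, 91, 93}.


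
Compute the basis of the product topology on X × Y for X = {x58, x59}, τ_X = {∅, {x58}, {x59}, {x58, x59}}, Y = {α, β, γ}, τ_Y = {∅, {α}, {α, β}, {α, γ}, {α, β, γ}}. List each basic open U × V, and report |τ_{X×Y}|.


Basis B = {∅ × ∅, {x58} × {α}, {x59} × {α}, {x58} × {α, β}, {x58} × {α, γ}, {x58, x59} × {α}, {x59} × {α, β}, {x59} × {α, γ}, {x58} × {α, β, γ}, {x59} × {α, β, γ}, {x58, x59} × {α, β}, {x58, x59} × {α, γ}, {x58, x59} × {α, β, γ}}; |τ_{X×Y}| = 25.

Enumerate products U × V with U ∈ τ_X, V ∈ τ_Y (deduplicated):
  ∅ × ∅ = {} (∅)
  {x58} × {α} = {(x58,α)}
  {x59} × {α} = {(x59,α)}
  {x58} × {α, β} = {(x58,α), (x58,β)}
  {x58} × {α, γ} = {(x58,α), (x58,γ)}
  {x58, x59} × {α} = {(x58,α), (x59,α)}
  {x59} × {α, β} = {(x59,α), (x59,β)}
  {x59} × {α, γ} = {(x59,α), (x59,γ)}
  {x58} × {α, β, γ} = {(x58,α), (x58,β), (x58,γ)}
  {x59} × {α, β, γ} = {(x59,α), (x59,β), (x59,γ)}
  {x58, x59} × {α, β} = {(x58,α), (x58,β), (x59,α), (x59,β)}
  {x58, x59} × {α, γ} = {(x58,α), (x58,γ), (x59,α), (x59,γ)}
  {x58, x59} × {α, β, γ} = {(x58,α), (x58,β), (x58,γ), (x59,α), (x59,β), (x59,γ)}
These 13 distinct sets form the basis B.
Close under arbitrary unions to get τ_{X×Y}; counting gives |τ_{X×Y}| = 25.


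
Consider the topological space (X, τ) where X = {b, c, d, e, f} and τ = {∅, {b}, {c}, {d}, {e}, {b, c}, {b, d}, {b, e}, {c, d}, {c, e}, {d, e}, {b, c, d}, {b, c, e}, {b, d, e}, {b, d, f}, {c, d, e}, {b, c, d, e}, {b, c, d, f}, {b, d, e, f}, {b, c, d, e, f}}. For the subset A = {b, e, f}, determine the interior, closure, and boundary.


int(A) = {b, e}, cl(A) = {b, e, f}, ∂A = {f}.

Closed sets in (X, τ) are complements of opens:
  closed(X, τ) = {∅, {c}, {e}, {f}, {b, f}, {c, e}, {c, f}, {d, f}, {e, f}, {b, c, f}, {b, d, f}, {b, e, f}, {c, d, f}, {c, e, f}, {d, e, f}, {b, c, d, f}, {b, c, e, f}, {b, d, e, f}, {c, d, e, f}, {b, c, d, e, f}}.
int(A) = ⋃ {U ∈ τ : U ⊆ A}. Opens contained in A: ∅, {b}, {e}, {b, e}.
Taking the union of these: int(A) = {b, e}.
cl(A) = ⋂ {C closed : A ⊆ C}. Closed sets containing A: {b, e, f}, {b, c, e, f}, {b, d, e, f}, {b, c, d, e, f}.
Intersecting these: cl(A) = {b, e, f}.
∂A = cl(A) ∖ int(A) = {b, e, f} ∖ {b, e} = {f}.


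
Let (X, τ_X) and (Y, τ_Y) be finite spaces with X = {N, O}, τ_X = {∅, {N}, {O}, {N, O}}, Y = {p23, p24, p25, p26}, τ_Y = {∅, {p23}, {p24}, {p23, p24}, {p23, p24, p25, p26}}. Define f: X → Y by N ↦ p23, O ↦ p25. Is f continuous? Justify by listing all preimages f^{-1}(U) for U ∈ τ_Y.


f IS continuous.

Compute f^{-1}(U) for each U ∈ τ_Y:
  U = ∅: f^{-1}(U) = ∅ ∈ τ_X ✓.
  U = {p23}: f^{-1}(U) = {N} ∈ τ_X ✓.
  U = {p24}: f^{-1}(U) = ∅ ∈ τ_X ✓.
  U = {p23, p24}: f^{-1}(U) = {N} ∈ τ_X ✓.
  U = {p23, p24, p25, p26}: f^{-1}(U) = {N, O} ∈ τ_X ✓.
Every preimage lies in τ_X, so f IS continuous.


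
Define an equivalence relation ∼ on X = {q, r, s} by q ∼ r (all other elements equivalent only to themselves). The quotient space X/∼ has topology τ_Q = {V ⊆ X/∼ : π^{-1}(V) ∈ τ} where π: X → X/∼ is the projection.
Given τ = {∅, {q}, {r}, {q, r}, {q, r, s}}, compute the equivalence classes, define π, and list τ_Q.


X/∼ = {[q=r], [s]}; |τ_Q| = 3.

Equivalence classes: [q=r], [s].
Quotient map π: X → X/∼ sends q ↦ [q=r], r ↦ [q=r], s ↦ [s].
For each subset V ⊆ X/∼, compute π^{-1}(V) ⊆ X and check whether π^{-1}(V) ∈ τ. V is open in τ_Q iff π^{-1}(V) ∈ τ.
  V = {}: π^{-1}(V) = ∅ ∈ τ ✓.
  V = {[q=r]}: π^{-1}(V) = {q, r} ∈ τ ✓.
  V = {[s]}: π^{-1}(V) = {s} ∉ τ ✗.
  V = {[q=r], [s]}: π^{-1}(V) = {q, r, s} ∈ τ ✓.
Open sets in the quotient: τ_Q = {{}, {[q=r]}, {[q=r], [s]}} (3 elements).


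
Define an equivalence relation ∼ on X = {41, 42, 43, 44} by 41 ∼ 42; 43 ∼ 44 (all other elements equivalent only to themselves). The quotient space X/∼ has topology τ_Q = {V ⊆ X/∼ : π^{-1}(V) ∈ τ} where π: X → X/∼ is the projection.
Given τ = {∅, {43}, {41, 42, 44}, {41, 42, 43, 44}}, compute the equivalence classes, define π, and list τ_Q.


X/∼ = {[41=42], [43=44]}; |τ_Q| = 2.

Equivalence classes: [41=42], [43=44].
Quotient map π: X → X/∼ sends 41 ↦ [41=42], 42 ↦ [41=42], 43 ↦ [43=44], 44 ↦ [43=44].
For each subset V ⊆ X/∼, compute π^{-1}(V) ⊆ X and check whether π^{-1}(V) ∈ τ. V is open in τ_Q iff π^{-1}(V) ∈ τ.
  V = {}: π^{-1}(V) = ∅ ∈ τ ✓.
  V = {[41=42]}: π^{-1}(V) = {41, 42} ∉ τ ✗.
  V = {[43=44]}: π^{-1}(V) = {43, 44} ∉ τ ✗.
  V = {[41=42], [43=44]}: π^{-1}(V) = {41, 42, 43, 44} ∈ τ ✓.
Open sets in the quotient: τ_Q = {{}, {[41=42], [43=44]}} (2 elements).


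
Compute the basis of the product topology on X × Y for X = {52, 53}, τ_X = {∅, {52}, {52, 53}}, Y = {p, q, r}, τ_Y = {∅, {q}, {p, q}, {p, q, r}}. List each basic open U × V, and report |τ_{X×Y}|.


Basis B = {∅ × ∅, {52} × {q}, {52} × {p, q}, {52, 53} × {q}, {52} × {p, q, r}, {52, 53} × {p, q}, {52, 53} × {p, q, r}}; |τ_{X×Y}| = 10.

Enumerate products U × V with U ∈ τ_X, V ∈ τ_Y (deduplicated):
  ∅ × ∅ = {} (∅)
  {52} × {q} = {(52,q)}
  {52} × {p, q} = {(52,p), (52,q)}
  {52, 53} × {q} = {(52,q), (53,q)}
  {52} × {p, q, r} = {(52,p), (52,q), (52,r)}
  {52, 53} × {p, q} = {(52,p), (52,q), (53,p), (53,q)}
  {52, 53} × {p, q, r} = {(52,p), (52,q), (52,r), (53,p), (53,q), (53,r)}
These 7 distinct sets form the basis B.
Close under arbitrary unions to get τ_{X×Y}; counting gives |τ_{X×Y}| = 10.


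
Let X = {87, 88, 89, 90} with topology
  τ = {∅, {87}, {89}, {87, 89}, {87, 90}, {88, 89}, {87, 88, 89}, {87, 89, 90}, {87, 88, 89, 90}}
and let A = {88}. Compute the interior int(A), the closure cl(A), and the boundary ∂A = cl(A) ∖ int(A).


int(A) = ∅, cl(A) = {88}, ∂A = {88}.

Closed sets in (X, τ) are complements of opens:
  closed(X, τ) = {∅, {88}, {90}, {87, 90}, {88, 89}, {88, 90}, {87, 88, 90}, {88, 89, 90}, {87, 88, 89, 90}}.
int(A) = ⋃ {U ∈ τ : U ⊆ A}. Opens contained in A: ∅.
Taking the union of these: int(A) = ∅.
cl(A) = ⋂ {C closed : A ⊆ C}. Closed sets containing A: {88}, {88, 89}, {88, 90}, {87, 88, 90}, {88, 89, 90}, {87, 88, 89, 90}.
Intersecting these: cl(A) = {88}.
∂A = cl(A) ∖ int(A) = {88} ∖ ∅ = {88}.


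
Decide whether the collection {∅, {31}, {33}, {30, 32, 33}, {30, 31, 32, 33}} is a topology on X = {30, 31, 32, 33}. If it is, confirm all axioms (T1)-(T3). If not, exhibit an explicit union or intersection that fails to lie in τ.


τ is NOT a topology on X.

Axiom (T1): ∅ ∈ τ? Yes; X ∈ τ? Yes.
Axiom (T2/T3): check pairwise unions and intersections of members of τ.
Counterexample for (T2): {31} ∪ {33} = {31, 33} ∉ τ. Therefore τ is NOT a topology.


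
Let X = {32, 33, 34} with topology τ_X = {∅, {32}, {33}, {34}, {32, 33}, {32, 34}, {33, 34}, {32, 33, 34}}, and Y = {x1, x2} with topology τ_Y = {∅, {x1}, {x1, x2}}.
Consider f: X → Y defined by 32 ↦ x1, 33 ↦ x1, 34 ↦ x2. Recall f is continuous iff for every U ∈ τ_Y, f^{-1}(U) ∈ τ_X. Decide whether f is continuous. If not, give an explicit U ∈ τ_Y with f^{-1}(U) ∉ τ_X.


f IS continuous.

Compute f^{-1}(U) for each U ∈ τ_Y:
  U = ∅: f^{-1}(U) = ∅ ∈ τ_X ✓.
  U = {x1}: f^{-1}(U) = {32, 33} ∈ τ_X ✓.
  U = {x1, x2}: f^{-1}(U) = {32, 33, 34} ∈ τ_X ✓.
Every preimage lies in τ_X, so f IS continuous.


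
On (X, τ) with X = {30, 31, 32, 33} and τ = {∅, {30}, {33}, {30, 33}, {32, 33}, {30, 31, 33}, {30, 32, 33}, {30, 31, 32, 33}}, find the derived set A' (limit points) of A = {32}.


A' = ∅

For each x ∈ X, list the open sets U ∈ τ with x ∈ U, then check whether U ∩ (A ∖ {x}) ≠ ∅ for every such U.
  x = 30: open {30} ∋ x has {30} ∩ (A ∖ {30}) = ∅, so x is NOT a limit point.
  x = 31: open {30, 31, 33} ∋ x has {30, 31, 33} ∩ (A ∖ {31}) = ∅, so x is NOT a limit point.
  x = 32: open {32, 33} ∋ x has {32, 33} ∩ (A ∖ {32}) = ∅, so x is NOT a limit point.
  x = 33: open {33} ∋ x has {33} ∩ (A ∖ {33}) = ∅, so x is NOT a limit point.
Collecting: A' = ∅.


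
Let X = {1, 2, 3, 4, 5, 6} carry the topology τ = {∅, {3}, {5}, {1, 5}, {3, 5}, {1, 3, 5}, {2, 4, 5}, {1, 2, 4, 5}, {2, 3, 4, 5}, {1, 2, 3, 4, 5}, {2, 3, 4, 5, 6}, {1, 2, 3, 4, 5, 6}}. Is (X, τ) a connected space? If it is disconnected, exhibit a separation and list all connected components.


(X, τ) is connected.

Find clopen sets (U ∈ τ with X ∖ U ∈ τ):
  U = ∅, X ∖ U = {1, 2, 3, 4, 5, 6} — both open, so U is clopen.
  U = {1, 2, 3, 4, 5, 6}, X ∖ U = ∅ — both open, so U is clopen.
Only trivial clopens (∅ and X) exist, so (X, τ) is connected.
Compute connected components by grouping points that agree on all clopens:
  component: {1, 2, 3, 4, 5, 6}


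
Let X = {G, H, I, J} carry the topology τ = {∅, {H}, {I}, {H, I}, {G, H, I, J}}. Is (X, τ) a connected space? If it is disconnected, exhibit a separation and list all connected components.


(X, τ) is connected.

Find clopen sets (U ∈ τ with X ∖ U ∈ τ):
  U = ∅, X ∖ U = {G, H, I, J} — both open, so U is clopen.
  U = {G, H, I, J}, X ∖ U = ∅ — both open, so U is clopen.
Only trivial clopens (∅ and X) exist, so (X, τ) is connected.
Compute connected components by grouping points that agree on all clopens:
  component: {G, H, I, J}
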